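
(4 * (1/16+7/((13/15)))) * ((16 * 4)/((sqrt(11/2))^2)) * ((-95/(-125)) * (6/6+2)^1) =3088032/3575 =863.79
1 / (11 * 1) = 1 / 11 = 0.09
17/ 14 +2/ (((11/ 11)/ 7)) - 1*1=199/ 14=14.21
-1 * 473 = -473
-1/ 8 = -0.12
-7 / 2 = -3.50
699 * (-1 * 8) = -5592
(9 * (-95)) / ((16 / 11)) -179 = -12269 / 16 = -766.81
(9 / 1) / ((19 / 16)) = 144 / 19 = 7.58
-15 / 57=-5 / 19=-0.26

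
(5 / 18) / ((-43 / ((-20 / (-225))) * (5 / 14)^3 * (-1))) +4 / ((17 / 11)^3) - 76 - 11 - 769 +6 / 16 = -14622677839523 / 17111979000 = -854.53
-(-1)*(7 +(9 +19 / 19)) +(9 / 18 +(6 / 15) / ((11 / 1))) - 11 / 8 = 7111 / 440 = 16.16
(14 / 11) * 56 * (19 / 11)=14896 / 121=123.11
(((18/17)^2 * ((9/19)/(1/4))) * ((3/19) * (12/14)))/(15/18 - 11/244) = 153684864/421384831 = 0.36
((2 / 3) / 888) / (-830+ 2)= -1 / 1102896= -0.00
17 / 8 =2.12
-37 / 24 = -1.54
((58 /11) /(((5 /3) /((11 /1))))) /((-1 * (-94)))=87 /235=0.37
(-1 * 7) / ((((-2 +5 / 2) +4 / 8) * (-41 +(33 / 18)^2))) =252 / 1355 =0.19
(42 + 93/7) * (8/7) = 3096/49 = 63.18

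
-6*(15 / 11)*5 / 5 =-90 / 11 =-8.18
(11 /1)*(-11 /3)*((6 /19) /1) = -242 /19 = -12.74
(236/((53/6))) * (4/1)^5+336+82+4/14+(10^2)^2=14015072/371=37776.47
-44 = -44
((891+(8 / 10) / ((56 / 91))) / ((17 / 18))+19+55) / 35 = 12371 / 425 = 29.11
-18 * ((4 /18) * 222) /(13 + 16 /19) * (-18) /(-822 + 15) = -101232 /70747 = -1.43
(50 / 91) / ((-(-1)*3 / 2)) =100 / 273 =0.37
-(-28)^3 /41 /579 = 21952 /23739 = 0.92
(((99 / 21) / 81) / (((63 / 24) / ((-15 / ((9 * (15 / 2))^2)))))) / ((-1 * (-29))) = -352 / 139847715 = -0.00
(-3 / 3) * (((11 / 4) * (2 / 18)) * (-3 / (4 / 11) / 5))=0.50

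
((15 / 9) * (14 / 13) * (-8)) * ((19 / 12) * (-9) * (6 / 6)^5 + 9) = 980 / 13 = 75.38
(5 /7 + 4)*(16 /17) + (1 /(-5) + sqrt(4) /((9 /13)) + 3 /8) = 321337 /42840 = 7.50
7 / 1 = 7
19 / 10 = 1.90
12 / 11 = 1.09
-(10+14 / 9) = -104 / 9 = -11.56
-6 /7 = -0.86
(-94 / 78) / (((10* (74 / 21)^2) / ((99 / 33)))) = -20727 / 711880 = -0.03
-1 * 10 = -10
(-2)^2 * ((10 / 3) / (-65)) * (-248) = 1984 / 39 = 50.87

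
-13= -13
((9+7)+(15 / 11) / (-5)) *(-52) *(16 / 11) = -1189.55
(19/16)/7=19/112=0.17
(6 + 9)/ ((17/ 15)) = 225/ 17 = 13.24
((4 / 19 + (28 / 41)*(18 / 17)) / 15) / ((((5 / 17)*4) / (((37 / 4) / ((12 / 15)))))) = 114367 / 186960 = 0.61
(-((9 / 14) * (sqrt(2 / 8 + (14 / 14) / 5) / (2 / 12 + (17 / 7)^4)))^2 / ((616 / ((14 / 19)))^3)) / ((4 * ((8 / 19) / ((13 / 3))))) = -3344878719 / 4989887239570511421440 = -0.00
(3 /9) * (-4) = -1.33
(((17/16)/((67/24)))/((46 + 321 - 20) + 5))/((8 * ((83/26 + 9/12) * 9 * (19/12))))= 221/91859680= 0.00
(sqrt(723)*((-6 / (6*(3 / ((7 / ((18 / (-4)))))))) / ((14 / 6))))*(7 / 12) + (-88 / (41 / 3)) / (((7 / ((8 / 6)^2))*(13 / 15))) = -7040 / 3731 + 7*sqrt(723) / 54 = 1.60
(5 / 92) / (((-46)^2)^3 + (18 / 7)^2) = 245 / 42710130436976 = 0.00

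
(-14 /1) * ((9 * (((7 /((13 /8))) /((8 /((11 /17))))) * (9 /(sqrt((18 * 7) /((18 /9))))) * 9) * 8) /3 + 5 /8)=-99792 * sqrt(7) /221 -35 /4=-1203.43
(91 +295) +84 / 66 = 387.27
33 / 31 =1.06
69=69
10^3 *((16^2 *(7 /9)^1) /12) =448000 /27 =16592.59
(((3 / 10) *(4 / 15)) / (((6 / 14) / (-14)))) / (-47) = 196 / 3525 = 0.06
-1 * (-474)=474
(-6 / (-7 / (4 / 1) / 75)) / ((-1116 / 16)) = -800 / 217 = -3.69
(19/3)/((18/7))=133/54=2.46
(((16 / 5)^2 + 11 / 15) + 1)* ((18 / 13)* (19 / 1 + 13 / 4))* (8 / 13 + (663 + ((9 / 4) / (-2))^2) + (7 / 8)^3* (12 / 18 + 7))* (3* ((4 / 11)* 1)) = 1603902788583 / 5948800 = 269617.87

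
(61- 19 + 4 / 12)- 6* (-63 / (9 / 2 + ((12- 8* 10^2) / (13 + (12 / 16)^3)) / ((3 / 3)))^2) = 1104914000719 / 26021267067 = 42.46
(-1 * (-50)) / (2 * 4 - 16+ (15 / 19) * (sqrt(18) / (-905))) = -2365344200 / 378454991+ 773775 * sqrt(2) / 378454991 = -6.25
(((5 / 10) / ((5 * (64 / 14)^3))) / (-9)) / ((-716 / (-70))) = -2401 / 211156992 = -0.00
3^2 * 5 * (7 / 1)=315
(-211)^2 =44521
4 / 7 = 0.57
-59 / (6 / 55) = -540.83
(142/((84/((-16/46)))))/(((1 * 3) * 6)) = -142/4347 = -0.03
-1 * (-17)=17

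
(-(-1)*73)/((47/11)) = 803/47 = 17.09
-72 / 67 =-1.07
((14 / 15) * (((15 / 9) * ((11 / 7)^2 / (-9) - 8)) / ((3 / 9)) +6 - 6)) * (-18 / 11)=14596 / 231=63.19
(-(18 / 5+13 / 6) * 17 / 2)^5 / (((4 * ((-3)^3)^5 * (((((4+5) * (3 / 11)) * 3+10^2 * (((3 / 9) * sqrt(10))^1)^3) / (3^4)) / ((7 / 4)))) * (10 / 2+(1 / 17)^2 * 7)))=-445113744910497688123 / 5937951972304281600000+445113744910497688123 * sqrt(10) / 1180572814857223987200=1.12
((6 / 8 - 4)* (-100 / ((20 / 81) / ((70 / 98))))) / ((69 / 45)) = 394875 / 644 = 613.16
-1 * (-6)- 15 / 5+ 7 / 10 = 37 / 10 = 3.70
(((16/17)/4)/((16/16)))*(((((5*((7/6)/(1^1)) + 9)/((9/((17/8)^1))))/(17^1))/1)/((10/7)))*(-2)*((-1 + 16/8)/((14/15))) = -89/1224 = -0.07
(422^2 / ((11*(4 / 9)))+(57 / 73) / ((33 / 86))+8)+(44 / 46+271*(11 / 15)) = 10149453554 / 277035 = 36636.00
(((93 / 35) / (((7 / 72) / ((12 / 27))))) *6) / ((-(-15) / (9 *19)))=1017792 / 1225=830.85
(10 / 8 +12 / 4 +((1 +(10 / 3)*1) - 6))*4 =31 / 3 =10.33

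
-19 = -19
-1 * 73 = -73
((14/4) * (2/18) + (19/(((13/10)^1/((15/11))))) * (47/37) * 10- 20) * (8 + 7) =111216385/31746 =3503.32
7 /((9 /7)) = 49 /9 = 5.44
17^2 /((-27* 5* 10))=-289 /1350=-0.21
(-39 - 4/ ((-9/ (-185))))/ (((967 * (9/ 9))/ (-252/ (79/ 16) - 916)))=83348036/ 687537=121.23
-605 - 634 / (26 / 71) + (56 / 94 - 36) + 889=-905937 / 611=-1482.71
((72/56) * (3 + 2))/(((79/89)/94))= 376470/553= 680.78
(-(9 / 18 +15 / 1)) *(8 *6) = -744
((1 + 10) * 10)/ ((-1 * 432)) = -55/ 216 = -0.25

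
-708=-708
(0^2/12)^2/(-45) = 0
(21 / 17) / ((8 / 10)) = 105 / 68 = 1.54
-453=-453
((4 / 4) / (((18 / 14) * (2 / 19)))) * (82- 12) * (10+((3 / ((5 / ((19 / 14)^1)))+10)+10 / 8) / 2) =597037 / 72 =8292.18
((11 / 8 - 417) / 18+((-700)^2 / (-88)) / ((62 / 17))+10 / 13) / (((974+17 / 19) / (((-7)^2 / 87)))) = -920627435735 / 1028704886352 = -0.89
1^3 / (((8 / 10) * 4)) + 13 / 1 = 213 / 16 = 13.31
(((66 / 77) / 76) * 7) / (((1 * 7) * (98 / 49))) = 0.01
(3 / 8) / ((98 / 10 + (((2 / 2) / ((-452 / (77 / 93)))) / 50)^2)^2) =7318074367274736600000000 / 1874207633134866497558369041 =0.00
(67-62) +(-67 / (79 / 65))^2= 18997230 / 6241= 3043.94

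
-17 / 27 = -0.63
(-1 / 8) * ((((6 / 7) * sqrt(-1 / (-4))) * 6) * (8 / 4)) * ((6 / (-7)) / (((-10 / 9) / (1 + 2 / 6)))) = -162 / 245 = -0.66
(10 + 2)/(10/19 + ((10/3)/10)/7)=4788/229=20.91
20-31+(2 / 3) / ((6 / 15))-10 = -58 / 3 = -19.33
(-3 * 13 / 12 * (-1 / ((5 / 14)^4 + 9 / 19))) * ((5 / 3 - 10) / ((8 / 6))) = -14826175 / 357619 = -41.46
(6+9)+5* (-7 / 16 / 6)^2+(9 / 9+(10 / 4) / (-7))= 1010867 / 64512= 15.67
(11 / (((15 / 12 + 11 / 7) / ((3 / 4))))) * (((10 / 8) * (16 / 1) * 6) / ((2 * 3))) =58.48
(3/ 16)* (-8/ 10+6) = 39/ 40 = 0.98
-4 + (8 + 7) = 11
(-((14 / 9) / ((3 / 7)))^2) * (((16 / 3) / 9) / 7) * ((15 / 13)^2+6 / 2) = -5356288 / 1108809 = -4.83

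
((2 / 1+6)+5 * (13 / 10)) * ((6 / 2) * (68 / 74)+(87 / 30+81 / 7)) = 1294009 / 5180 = 249.81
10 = 10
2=2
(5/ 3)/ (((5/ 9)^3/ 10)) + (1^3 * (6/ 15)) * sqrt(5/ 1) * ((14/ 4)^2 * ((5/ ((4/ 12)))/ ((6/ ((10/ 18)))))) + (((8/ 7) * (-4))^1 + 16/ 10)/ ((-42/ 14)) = 245 * sqrt(5)/ 36 + 2062/ 21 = 113.41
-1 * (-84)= 84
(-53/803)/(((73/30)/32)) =-50880/58619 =-0.87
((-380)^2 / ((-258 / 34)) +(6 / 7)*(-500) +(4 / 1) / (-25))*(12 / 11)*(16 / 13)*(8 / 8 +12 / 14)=-48519.12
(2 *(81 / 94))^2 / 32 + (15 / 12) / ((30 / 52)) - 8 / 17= 6449123 / 3605088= 1.79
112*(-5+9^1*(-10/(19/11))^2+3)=12115936/361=33562.15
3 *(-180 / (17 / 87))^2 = 735706800 / 289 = 2545698.27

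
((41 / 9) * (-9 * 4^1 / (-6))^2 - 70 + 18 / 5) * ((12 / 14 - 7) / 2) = -10492 / 35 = -299.77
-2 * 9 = -18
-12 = -12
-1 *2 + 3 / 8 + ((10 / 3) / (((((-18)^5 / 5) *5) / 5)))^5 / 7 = -2080752035670253410120697932874489 / 1280462791181694406228121798836224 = -1.62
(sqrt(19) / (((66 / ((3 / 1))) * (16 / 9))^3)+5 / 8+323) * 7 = 5103 * sqrt(19) / 43614208+18123 / 8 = 2265.38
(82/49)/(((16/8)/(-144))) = -120.49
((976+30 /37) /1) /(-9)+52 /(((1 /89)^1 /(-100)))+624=-153940750 /333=-462284.53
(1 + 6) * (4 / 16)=7 / 4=1.75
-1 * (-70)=70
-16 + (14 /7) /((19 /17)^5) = -36777870 /2476099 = -14.85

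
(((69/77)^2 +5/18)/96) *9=115343/1138368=0.10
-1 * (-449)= 449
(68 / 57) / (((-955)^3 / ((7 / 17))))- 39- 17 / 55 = -39.31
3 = 3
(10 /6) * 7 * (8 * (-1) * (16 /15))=-896 /9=-99.56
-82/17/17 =-82/289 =-0.28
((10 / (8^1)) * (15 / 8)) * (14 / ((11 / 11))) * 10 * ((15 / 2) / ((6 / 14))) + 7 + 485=99747 / 16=6234.19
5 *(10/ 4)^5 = 15625/ 32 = 488.28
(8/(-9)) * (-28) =224/9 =24.89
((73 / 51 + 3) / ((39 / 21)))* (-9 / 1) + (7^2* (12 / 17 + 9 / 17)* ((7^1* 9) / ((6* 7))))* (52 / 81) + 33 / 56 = 4165957 / 111384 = 37.40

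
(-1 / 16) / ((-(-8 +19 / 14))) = -7 / 744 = -0.01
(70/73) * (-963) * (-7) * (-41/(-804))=3224445/9782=329.63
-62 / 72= -31 / 36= -0.86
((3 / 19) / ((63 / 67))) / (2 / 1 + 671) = 67 / 268527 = 0.00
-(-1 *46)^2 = -2116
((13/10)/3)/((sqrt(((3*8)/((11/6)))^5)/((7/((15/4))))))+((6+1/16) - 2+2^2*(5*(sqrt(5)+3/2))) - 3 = 11011*sqrt(11)/27993600+497/16+20*sqrt(5) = 75.79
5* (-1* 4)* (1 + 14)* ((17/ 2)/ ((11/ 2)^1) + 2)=-11700/ 11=-1063.64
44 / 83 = 0.53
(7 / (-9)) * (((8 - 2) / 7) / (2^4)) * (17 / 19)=-17 / 456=-0.04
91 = 91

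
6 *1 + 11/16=107/16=6.69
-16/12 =-4/3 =-1.33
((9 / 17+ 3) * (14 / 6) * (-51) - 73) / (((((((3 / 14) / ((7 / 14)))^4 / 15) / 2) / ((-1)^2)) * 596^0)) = -11836930 / 27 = -438404.81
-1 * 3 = -3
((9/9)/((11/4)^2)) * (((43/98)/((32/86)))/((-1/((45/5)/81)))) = -1849/106722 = -0.02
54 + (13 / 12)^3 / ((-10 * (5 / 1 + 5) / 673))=7852619 / 172800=45.44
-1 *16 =-16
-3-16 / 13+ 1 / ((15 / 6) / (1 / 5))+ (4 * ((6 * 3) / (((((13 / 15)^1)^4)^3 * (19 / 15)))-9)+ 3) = 3092018775692422978 / 11066590433178475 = 279.40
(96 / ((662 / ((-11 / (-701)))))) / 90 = 88 / 3480465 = 0.00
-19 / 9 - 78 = -80.11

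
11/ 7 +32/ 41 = 675/ 287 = 2.35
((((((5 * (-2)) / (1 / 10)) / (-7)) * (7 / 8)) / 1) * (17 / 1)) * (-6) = -1275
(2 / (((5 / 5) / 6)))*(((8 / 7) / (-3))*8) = -256 / 7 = -36.57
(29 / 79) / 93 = 29 / 7347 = 0.00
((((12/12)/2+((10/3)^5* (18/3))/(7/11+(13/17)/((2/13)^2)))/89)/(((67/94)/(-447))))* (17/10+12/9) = -191944131401659/119026429290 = -1612.62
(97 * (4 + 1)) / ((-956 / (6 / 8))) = -1455 / 3824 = -0.38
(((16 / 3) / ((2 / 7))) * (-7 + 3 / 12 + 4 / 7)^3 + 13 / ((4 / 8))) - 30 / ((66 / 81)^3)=-6937646701 / 1565256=-4432.28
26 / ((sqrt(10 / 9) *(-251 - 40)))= -13 *sqrt(10) / 485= -0.08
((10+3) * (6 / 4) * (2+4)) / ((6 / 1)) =39 / 2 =19.50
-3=-3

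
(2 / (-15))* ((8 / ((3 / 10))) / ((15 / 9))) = -2.13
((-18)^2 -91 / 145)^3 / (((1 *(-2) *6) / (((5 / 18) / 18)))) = -103089138893369 / 2370610800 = -43486.32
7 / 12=0.58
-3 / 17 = -0.18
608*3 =1824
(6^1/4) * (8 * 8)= 96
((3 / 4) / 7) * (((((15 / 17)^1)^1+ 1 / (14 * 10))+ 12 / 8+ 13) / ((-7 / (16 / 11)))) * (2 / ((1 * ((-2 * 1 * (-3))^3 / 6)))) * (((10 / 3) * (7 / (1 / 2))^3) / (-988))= 24418 / 138567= 0.18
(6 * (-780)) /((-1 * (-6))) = -780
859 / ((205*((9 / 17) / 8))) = 116824 / 1845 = 63.32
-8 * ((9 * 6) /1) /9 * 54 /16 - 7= -169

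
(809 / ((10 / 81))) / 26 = 65529 / 260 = 252.03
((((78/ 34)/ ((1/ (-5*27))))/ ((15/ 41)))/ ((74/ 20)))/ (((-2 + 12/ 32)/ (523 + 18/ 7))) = 325812240/ 4403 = 73997.78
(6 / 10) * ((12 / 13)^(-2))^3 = 0.97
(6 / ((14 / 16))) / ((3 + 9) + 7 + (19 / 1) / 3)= 36 / 133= 0.27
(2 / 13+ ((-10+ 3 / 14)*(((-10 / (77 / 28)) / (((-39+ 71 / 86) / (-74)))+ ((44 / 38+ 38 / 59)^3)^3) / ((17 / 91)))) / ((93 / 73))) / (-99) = 323287866137903655203698371295547090194 / 4027674097186744972517012357707453641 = 80.27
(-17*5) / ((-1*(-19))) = -85 / 19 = -4.47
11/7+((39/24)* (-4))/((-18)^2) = 7037/4536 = 1.55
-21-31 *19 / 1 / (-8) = 421 / 8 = 52.62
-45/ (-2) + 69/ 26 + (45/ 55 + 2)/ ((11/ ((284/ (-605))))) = 23823583/ 951665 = 25.03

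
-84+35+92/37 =-1721/37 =-46.51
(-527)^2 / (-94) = -277729 / 94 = -2954.56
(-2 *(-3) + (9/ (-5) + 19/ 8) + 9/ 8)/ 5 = 77/ 50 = 1.54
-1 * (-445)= 445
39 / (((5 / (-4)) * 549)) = -52 / 915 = -0.06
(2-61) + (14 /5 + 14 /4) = -527 /10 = -52.70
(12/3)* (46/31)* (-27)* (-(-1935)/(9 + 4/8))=-19226160/589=-32642.04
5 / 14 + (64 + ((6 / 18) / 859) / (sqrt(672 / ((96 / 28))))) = 1160939 / 18039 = 64.36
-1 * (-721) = 721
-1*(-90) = 90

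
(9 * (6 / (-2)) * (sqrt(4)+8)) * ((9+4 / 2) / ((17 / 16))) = -47520 / 17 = -2795.29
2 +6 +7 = 15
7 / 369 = 0.02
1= 1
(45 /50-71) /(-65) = 701 /650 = 1.08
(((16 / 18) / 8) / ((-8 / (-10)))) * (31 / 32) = 155 / 1152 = 0.13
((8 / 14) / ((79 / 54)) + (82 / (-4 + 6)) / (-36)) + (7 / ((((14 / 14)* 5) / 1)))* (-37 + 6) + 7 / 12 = -1084114 / 24885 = -43.56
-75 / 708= -25 / 236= -0.11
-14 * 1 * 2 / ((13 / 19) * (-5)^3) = 0.33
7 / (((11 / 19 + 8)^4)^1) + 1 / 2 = 707736255 / 1411823522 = 0.50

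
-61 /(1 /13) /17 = -793 /17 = -46.65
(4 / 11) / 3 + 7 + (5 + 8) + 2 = 730 / 33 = 22.12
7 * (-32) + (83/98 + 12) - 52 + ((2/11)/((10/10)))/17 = -4822347/18326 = -263.14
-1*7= -7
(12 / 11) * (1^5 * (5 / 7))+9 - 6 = 291 / 77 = 3.78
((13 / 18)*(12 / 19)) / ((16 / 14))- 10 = -2189 / 228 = -9.60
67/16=4.19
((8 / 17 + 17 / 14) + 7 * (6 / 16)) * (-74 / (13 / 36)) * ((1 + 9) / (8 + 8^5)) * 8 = -13662990 / 6338059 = -2.16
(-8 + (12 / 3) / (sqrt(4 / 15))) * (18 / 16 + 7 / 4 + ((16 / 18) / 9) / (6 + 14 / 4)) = -0.73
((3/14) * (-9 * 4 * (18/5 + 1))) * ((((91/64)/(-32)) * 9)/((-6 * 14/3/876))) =-15911883/35840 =-443.97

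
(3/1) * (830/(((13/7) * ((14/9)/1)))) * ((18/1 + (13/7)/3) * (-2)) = -2920770/91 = -32096.37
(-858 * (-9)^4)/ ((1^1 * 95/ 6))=-33776028/ 95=-355537.14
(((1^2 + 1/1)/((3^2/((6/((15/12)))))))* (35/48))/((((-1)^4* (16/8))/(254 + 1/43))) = 25487/258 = 98.79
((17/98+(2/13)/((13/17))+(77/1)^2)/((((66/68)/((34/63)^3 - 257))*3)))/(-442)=700758267783425/592202813202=1183.31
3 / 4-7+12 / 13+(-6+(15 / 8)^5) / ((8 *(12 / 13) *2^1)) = -113525235 / 27262976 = -4.16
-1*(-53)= 53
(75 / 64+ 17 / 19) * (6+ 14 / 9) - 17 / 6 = 34969 / 2736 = 12.78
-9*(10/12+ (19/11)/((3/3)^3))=-507/22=-23.05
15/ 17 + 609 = 10368/ 17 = 609.88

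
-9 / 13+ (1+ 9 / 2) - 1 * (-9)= 13.81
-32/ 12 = -8/ 3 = -2.67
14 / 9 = 1.56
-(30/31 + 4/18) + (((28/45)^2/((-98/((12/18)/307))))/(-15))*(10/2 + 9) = -1031973556/867236625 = -1.19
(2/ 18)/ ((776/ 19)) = 19/ 6984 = 0.00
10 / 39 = 0.26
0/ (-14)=0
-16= -16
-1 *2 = -2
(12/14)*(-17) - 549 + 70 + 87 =-2846/7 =-406.57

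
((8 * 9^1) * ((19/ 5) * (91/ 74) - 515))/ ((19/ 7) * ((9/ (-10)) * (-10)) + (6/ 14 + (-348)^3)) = 7930482/ 9096116075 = 0.00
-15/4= -3.75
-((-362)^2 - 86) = -130958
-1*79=-79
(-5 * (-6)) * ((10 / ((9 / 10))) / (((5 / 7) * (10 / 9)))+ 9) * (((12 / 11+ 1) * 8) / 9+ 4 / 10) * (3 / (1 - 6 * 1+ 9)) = 12857 / 11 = 1168.82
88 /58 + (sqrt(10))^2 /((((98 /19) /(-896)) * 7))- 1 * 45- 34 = -462743 /1421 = -325.65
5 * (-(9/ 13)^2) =-405/ 169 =-2.40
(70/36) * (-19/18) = -665/324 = -2.05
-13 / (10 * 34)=-13 / 340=-0.04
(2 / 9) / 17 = 2 / 153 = 0.01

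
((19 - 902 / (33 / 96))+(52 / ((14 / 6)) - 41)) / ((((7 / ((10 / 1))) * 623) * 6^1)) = -30610 / 30527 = -1.00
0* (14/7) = 0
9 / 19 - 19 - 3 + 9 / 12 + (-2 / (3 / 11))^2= 22573 / 684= 33.00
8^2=64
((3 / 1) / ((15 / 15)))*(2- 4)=-6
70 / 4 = 35 / 2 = 17.50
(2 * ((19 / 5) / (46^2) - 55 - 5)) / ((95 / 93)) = -59034633 / 502550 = -117.47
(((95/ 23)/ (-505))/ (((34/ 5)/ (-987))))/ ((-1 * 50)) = -18753/ 789820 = -0.02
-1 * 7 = -7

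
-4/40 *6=-3/5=-0.60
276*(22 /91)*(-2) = -12144 /91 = -133.45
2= 2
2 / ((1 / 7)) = 14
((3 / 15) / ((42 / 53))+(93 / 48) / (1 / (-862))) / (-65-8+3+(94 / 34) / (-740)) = 882293897 / 36987174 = 23.85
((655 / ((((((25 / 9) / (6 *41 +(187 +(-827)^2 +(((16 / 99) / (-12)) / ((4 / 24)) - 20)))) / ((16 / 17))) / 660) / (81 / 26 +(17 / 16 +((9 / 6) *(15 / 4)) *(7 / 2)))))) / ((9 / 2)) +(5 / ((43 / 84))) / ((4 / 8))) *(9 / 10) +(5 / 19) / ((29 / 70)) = 478443186885.91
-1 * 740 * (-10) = 7400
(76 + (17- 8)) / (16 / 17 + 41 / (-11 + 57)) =66470 / 1433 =46.39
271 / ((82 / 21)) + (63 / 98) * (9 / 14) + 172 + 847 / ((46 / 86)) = 337373469 / 184828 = 1825.34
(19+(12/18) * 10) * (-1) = -77/3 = -25.67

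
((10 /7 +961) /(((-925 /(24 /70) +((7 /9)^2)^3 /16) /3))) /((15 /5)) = -57285088272 /160582931957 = -0.36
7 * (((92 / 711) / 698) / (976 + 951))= 322 / 478163853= 0.00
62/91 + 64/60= 2386/1365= 1.75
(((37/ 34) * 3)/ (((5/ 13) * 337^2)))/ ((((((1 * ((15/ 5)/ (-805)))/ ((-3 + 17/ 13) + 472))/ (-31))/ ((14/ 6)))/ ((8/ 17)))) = 10537837688/ 32821441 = 321.07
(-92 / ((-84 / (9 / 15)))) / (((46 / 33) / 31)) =1023 / 70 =14.61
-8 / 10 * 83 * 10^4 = -664000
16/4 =4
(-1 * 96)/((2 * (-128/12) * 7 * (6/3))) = 9/28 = 0.32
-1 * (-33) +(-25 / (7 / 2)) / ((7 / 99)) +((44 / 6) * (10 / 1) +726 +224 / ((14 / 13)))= 138079 / 147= 939.31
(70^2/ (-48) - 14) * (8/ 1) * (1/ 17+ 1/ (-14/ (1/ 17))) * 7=-18109/ 51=-355.08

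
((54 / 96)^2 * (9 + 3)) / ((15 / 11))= 891 / 320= 2.78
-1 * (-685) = 685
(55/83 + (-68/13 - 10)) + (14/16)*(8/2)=-23885/2158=-11.07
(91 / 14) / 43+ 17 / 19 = 1709 / 1634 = 1.05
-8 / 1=-8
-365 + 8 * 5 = -325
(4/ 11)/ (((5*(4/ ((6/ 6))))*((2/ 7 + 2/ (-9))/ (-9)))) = -567/ 220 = -2.58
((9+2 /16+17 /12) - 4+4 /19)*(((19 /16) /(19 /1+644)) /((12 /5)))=15395 /3055104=0.01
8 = 8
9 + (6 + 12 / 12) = 16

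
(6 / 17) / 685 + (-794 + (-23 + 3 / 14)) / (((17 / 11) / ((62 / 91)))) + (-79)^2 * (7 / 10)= 11894154469 / 2967146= 4008.62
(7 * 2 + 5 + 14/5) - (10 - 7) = 94/5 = 18.80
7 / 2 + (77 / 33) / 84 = 127 / 36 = 3.53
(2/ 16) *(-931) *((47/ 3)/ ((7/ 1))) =-6251/ 24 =-260.46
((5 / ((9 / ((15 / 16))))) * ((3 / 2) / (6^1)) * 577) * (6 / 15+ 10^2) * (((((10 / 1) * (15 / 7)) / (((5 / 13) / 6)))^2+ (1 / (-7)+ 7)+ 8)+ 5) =3965778189355 / 4704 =843065091.27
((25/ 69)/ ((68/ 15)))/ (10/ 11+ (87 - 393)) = -1375/ 5248784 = -0.00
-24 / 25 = -0.96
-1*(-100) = 100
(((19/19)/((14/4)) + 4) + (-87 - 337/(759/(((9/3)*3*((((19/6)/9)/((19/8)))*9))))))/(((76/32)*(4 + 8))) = -311846/100947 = -3.09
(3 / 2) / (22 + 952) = 3 / 1948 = 0.00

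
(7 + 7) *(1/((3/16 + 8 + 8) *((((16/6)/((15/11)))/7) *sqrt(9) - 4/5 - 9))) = -3360/34817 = -0.10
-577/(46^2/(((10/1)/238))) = -2885/251804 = -0.01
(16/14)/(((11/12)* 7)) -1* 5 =-2599/539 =-4.82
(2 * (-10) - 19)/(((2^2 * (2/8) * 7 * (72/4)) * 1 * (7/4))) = -26/147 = -0.18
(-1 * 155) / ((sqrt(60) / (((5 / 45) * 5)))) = -11.12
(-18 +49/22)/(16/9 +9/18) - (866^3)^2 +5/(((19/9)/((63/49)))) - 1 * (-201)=-421800754355914618.88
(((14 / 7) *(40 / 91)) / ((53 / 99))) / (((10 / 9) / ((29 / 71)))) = 206712 / 342433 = 0.60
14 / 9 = 1.56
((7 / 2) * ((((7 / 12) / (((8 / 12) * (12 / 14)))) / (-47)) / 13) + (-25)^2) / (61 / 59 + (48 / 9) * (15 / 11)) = 23792117393 / 316214496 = 75.24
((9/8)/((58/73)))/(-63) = -73/3248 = -0.02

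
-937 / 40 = -23.42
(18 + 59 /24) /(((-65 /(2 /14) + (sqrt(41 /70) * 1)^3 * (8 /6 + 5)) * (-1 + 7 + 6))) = -9578489375 /2556245178076 - 13387115 * sqrt(2870) /30674942136912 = -0.00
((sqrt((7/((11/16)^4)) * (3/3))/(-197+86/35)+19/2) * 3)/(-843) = -19/562+8960 * sqrt(7)/231512809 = -0.03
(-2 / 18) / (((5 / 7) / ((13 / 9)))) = -91 / 405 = -0.22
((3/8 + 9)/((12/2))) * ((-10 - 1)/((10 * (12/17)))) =-935/384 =-2.43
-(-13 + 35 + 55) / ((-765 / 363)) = 9317 / 255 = 36.54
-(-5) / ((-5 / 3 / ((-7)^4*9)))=-64827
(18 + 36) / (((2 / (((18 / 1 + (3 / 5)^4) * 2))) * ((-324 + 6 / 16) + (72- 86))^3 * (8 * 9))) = -4351104 / 12315548813125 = -0.00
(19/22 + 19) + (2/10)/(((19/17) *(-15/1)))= 622351/31350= 19.85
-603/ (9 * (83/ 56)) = -3752/ 83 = -45.20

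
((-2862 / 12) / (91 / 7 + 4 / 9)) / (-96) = 1431 / 7744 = 0.18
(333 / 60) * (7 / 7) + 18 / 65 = 303 / 52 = 5.83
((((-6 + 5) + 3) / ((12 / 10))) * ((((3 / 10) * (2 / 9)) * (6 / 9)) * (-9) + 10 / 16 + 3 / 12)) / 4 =19 / 96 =0.20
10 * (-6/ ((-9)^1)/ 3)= 20/ 9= 2.22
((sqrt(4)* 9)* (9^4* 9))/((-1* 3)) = -354294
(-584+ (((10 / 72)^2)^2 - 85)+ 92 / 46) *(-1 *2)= 1120303247 / 839808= 1334.00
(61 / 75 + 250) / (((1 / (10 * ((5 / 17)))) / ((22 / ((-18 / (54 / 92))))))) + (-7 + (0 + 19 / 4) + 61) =-735799 / 1564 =-470.46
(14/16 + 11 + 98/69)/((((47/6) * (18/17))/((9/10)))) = 124763/86480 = 1.44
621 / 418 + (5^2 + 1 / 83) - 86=-2064373 / 34694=-59.50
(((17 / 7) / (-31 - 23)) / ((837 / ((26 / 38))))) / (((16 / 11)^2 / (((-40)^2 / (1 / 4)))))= -668525 / 6011334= -0.11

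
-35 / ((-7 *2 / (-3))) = -15 / 2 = -7.50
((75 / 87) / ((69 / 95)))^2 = 5640625 / 4004001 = 1.41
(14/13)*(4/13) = 56/169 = 0.33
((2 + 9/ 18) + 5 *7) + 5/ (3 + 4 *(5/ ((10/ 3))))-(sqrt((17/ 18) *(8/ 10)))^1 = 685/ 18-sqrt(170)/ 15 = 37.19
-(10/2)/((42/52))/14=-65/147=-0.44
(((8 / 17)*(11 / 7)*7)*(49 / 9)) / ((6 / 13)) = 28028 / 459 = 61.06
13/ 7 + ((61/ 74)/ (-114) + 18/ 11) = 2264587/ 649572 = 3.49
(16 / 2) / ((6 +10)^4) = 0.00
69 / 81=23 / 27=0.85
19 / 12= 1.58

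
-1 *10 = -10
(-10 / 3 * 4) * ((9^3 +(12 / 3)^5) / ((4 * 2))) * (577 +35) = -1788060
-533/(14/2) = -533/7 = -76.14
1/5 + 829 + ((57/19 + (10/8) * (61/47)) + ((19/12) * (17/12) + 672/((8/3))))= 36820133/33840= 1088.07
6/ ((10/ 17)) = 51/ 5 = 10.20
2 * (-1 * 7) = -14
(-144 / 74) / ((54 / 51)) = -68 / 37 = -1.84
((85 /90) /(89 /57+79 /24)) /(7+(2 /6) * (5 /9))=5814 /214661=0.03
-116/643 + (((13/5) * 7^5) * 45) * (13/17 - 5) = -91037335996/10931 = -8328363.00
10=10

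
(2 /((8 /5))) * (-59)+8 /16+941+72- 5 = 3739 /4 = 934.75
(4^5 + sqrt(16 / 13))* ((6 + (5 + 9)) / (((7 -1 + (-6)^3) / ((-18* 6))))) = 288* sqrt(13) / 91 + 73728 / 7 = 10543.98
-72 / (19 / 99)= -7128 / 19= -375.16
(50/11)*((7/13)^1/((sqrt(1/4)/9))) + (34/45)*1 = 288362/6435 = 44.81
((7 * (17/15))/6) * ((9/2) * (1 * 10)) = 119/2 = 59.50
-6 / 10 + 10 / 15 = 0.07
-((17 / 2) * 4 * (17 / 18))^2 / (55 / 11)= -206.22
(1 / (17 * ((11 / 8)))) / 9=8 / 1683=0.00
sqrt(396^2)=396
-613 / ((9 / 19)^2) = -221293 / 81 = -2732.01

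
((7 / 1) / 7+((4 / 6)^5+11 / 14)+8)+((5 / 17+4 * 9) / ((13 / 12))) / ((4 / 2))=20050523 / 751842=26.67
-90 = -90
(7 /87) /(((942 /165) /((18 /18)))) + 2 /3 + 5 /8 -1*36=-1263703 /36424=-34.69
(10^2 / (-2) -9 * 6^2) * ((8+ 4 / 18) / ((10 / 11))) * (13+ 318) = -50384158 / 45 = -1119647.96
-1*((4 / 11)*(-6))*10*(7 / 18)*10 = 2800 / 33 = 84.85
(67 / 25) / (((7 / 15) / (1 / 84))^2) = 67 / 38416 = 0.00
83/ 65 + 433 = 28228/ 65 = 434.28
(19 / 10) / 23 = 0.08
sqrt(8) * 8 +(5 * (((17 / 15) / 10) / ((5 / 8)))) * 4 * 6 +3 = 16 * sqrt(2) +619 / 25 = 47.39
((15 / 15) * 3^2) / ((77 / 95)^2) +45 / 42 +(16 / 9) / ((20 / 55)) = 2098147 / 106722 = 19.66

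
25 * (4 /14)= 50 /7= 7.14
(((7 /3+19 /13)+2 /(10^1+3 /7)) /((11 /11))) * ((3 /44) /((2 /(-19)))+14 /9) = 4080325 /1127412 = 3.62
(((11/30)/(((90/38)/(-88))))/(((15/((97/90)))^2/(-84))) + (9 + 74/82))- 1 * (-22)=158923159568/4203140625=37.81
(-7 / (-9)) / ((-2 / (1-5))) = 1.56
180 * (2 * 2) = 720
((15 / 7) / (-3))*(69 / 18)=-115 / 42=-2.74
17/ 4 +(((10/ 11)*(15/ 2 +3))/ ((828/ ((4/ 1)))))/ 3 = 38849/ 9108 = 4.27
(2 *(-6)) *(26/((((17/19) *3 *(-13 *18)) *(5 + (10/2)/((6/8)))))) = 0.04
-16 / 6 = -8 / 3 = -2.67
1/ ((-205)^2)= 1/ 42025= 0.00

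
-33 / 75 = -11 / 25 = -0.44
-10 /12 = -5 /6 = -0.83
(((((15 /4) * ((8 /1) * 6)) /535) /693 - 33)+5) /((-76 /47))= 2710584 /156541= 17.32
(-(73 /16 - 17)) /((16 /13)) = 2587 /256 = 10.11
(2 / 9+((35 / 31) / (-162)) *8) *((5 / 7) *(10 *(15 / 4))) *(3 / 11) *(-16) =-38000 / 1953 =-19.46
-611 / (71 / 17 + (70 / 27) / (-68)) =-560898 / 3799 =-147.64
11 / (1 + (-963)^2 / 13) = 143 / 927382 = 0.00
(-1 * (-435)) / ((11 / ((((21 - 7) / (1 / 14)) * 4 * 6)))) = 2046240 / 11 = 186021.82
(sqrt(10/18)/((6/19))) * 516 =1634 * sqrt(5)/3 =1217.91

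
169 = 169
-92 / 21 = -4.38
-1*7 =-7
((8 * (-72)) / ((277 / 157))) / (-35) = 90432 / 9695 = 9.33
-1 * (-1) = 1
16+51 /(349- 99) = 4051 /250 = 16.20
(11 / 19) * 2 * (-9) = -198 / 19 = -10.42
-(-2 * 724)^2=-2096704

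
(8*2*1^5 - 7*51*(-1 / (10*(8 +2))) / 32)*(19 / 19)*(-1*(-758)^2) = -7405699037 / 800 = -9257123.80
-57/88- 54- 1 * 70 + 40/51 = -123.86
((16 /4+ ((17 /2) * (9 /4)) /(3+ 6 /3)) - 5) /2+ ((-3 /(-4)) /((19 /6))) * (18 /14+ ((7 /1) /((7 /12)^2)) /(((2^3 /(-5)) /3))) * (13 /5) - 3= -261187 /10640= -24.55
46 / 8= 23 / 4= 5.75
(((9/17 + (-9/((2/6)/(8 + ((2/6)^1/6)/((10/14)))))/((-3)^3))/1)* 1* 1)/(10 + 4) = 13169/21420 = 0.61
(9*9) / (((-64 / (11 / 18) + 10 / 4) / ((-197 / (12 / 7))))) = 91.05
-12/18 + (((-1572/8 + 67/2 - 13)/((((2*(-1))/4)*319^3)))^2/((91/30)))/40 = -1585003100180198/2377504650273753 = -0.67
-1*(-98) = 98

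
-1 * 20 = -20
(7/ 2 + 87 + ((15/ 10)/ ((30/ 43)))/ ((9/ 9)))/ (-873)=-1853/ 17460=-0.11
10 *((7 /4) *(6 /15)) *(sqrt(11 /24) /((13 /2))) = 7 *sqrt(66) /78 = 0.73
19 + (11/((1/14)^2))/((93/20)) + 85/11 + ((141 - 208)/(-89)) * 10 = 45333328/91047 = 497.91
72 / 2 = 36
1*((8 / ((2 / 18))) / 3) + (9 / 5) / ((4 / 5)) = 105 / 4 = 26.25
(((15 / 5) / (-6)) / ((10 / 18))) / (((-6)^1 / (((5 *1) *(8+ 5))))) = 39 / 4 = 9.75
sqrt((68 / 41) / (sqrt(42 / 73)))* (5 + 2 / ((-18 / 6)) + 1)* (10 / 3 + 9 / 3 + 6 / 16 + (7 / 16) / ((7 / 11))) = 355* 42^(3 / 4)* sqrt(697)* 73^(1 / 4) / 7749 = 58.33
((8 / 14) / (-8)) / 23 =-0.00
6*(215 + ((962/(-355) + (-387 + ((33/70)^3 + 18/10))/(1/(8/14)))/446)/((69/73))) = 281283466288871/218586439750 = 1286.83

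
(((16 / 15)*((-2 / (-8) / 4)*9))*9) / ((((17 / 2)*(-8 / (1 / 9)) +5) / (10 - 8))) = -54 / 3035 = -0.02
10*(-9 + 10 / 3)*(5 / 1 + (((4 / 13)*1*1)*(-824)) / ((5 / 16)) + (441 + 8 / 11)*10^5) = -1073819398286 / 429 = -2503075520.48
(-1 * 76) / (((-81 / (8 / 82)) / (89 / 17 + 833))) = 1444000 / 18819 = 76.73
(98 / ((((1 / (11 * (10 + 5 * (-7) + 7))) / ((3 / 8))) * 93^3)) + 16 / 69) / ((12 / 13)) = 11909573 / 49333896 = 0.24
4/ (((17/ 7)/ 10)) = 280/ 17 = 16.47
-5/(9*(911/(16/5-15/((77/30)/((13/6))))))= 3643/631323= 0.01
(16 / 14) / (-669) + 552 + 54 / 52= 67336649 / 121758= 553.04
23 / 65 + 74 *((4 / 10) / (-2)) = -939 / 65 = -14.45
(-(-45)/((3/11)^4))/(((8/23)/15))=8418575/24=350773.96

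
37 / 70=0.53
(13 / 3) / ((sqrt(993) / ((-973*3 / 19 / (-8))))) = 12649*sqrt(993) / 150936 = 2.64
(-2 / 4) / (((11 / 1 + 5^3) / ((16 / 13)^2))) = -16 / 2873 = -0.01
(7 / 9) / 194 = 7 / 1746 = 0.00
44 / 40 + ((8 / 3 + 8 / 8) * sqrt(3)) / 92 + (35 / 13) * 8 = 11 * sqrt(3) / 276 + 2943 / 130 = 22.71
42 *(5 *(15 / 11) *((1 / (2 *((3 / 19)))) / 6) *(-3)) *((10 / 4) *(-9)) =448875 / 44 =10201.70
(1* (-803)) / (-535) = 1.50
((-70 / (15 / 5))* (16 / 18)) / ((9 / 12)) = -2240 / 81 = -27.65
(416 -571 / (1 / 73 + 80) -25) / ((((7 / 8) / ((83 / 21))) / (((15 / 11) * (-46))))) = -342420842560 / 3148299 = -108763.76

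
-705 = -705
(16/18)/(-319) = -8/2871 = -0.00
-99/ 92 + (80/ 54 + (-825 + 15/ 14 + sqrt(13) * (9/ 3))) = -14319421/ 17388 + 3 * sqrt(13) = -812.71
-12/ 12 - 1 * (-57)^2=-3250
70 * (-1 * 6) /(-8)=105 /2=52.50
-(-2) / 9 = 2 / 9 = 0.22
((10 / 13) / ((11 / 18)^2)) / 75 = 216 / 7865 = 0.03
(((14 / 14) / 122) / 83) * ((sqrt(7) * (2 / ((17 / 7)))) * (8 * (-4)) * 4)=-896 * sqrt(7) / 86071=-0.03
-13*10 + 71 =-59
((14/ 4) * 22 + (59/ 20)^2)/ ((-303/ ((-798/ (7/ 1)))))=651339/ 20200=32.24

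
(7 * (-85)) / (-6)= 595 / 6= 99.17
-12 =-12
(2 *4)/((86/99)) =396/43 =9.21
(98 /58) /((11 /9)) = 441 /319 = 1.38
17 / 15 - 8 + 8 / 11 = -1013 / 165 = -6.14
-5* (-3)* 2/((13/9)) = 270/13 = 20.77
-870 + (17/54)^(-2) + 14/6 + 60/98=-36406421/42483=-856.96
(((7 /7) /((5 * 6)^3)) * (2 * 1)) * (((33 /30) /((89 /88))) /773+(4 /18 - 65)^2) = 116916756869 /376147597500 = 0.31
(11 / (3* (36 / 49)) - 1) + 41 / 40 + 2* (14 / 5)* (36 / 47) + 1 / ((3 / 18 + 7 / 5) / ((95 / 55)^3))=850898837 / 67561560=12.59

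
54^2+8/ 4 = 2918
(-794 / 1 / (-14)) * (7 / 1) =397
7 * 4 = 28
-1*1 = -1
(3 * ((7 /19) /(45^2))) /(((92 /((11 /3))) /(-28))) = -539 /884925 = -0.00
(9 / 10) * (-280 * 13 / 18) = -182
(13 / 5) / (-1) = -13 / 5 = -2.60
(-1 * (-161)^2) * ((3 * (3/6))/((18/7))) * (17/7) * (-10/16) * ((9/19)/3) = 2203285/608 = 3623.82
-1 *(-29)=29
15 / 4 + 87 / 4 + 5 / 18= 232 / 9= 25.78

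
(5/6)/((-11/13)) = -65/66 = -0.98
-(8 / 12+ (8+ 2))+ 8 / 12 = -10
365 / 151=2.42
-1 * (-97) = 97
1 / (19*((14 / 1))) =1 / 266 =0.00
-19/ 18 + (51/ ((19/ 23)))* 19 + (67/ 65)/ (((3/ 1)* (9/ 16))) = 4115669/ 3510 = 1172.56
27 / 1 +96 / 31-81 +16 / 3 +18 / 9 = -4052 / 93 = -43.57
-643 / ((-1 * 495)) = 643 / 495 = 1.30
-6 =-6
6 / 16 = 3 / 8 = 0.38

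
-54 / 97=-0.56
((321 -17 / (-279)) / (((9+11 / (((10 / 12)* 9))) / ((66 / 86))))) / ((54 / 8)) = 19706720 / 5650587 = 3.49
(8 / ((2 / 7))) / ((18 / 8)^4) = 7168 / 6561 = 1.09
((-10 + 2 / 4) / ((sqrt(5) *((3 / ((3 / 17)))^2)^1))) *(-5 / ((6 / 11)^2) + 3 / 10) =56449 *sqrt(5) / 520200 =0.24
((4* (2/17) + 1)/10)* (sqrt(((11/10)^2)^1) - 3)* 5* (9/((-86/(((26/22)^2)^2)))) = 0.29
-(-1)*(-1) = -1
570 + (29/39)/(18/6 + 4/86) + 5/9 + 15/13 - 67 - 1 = 7724095/15327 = 503.95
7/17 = 0.41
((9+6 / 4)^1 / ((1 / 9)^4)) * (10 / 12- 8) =-1974861 / 4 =-493715.25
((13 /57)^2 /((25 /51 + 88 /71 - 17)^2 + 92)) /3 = 246207481 /4617584292864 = 0.00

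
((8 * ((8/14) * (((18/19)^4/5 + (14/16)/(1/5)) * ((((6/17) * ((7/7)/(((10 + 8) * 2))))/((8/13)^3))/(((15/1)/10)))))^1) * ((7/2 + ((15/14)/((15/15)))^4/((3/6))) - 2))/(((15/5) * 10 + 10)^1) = 1375589998533829/22877298154905600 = 0.06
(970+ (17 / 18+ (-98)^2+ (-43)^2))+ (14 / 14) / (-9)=74543 / 6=12423.83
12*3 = 36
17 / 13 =1.31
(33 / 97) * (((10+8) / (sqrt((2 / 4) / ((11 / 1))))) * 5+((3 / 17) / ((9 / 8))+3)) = 1771 / 1649+2970 * sqrt(22) / 97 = 144.69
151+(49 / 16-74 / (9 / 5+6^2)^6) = 112353795598539865 / 729274129765776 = 154.06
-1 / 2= -0.50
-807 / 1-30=-837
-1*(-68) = 68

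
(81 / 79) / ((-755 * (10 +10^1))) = -81 / 1192900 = -0.00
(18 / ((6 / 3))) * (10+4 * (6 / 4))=144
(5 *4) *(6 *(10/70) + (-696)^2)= 67818360/7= 9688337.14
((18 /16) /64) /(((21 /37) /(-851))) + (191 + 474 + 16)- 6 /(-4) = 656.14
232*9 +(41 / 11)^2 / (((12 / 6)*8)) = 4044049 / 1936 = 2088.87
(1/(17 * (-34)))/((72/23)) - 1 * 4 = -166487/41616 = -4.00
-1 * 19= -19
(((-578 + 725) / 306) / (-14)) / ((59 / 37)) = -259 / 12036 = -0.02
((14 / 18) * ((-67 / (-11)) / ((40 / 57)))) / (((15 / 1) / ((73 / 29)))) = 650503 / 574200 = 1.13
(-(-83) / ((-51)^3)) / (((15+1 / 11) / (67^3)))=-3308393 / 265302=-12.47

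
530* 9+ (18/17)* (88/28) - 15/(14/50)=561651/119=4719.76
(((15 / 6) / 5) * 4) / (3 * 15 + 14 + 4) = 0.03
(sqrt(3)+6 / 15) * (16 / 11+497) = 10966 / 55+5483 * sqrt(3) / 11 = 1062.73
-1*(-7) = 7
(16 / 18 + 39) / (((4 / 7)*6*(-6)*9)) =-2513 / 11664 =-0.22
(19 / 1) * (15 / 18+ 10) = 1235 / 6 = 205.83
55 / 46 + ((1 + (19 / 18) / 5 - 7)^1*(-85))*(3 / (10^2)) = 220211 / 13800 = 15.96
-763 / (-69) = 763 / 69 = 11.06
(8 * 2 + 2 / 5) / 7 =82 / 35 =2.34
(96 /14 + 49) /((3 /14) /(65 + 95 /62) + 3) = 537625 /28906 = 18.60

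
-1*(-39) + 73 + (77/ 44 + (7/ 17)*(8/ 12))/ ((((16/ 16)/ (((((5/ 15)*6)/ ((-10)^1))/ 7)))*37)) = 4226821/ 37740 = 112.00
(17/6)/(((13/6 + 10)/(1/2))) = 17/146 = 0.12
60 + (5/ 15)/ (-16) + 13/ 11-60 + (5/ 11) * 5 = 1813/ 528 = 3.43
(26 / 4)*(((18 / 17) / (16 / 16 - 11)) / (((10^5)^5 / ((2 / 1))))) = -117 / 850000000000000000000000000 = -0.00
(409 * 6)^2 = 6022116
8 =8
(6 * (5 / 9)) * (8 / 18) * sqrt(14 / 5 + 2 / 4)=4 * sqrt(330) / 27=2.69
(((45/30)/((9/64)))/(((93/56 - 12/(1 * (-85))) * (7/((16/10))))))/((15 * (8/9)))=0.10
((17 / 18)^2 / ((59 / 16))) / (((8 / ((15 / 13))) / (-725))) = -1047625 / 41418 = -25.29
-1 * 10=-10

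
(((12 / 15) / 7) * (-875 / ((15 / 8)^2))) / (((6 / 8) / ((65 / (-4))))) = 16640 / 27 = 616.30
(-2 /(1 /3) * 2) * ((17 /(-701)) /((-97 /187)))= -38148 /67997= -0.56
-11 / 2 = -5.50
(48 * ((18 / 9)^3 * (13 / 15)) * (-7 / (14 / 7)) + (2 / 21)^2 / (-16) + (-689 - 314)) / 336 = -19120001 / 2963520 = -6.45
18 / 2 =9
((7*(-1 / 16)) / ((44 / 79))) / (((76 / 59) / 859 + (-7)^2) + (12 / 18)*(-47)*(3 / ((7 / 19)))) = 196186151 / 51485034304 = 0.00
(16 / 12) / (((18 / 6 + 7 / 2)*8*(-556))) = -1 / 21684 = -0.00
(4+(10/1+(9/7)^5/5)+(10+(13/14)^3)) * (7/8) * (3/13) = 51436131/9988160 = 5.15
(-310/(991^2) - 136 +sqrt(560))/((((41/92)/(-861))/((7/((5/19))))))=34319897995656/4910405 - 1027824 * sqrt(35)/5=5773081.66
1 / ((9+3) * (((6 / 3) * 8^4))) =1 / 98304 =0.00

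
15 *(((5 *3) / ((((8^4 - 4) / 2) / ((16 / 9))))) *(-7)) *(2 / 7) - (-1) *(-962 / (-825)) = 1802 / 2325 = 0.78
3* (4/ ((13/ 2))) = 24/ 13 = 1.85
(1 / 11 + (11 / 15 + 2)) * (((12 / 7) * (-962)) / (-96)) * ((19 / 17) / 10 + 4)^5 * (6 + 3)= 513183.64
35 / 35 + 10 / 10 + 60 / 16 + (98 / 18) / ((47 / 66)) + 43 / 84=9151 / 658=13.91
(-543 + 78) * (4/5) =-372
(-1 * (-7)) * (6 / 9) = 14 / 3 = 4.67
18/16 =9/8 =1.12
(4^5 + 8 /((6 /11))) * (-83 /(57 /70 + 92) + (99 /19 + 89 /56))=557927385 /90958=6133.90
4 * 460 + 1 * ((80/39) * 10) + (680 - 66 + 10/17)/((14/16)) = 11894416/4641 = 2562.90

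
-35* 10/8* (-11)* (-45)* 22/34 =-952875/68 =-14012.87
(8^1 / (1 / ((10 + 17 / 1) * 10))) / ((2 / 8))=8640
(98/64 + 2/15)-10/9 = 797/1440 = 0.55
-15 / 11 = -1.36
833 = 833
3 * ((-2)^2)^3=192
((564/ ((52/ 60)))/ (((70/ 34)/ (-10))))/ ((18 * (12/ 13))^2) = -51935/ 4536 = -11.45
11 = 11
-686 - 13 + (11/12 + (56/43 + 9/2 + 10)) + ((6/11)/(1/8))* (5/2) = -671.37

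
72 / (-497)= -72 / 497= -0.14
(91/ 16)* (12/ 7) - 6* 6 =-105/ 4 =-26.25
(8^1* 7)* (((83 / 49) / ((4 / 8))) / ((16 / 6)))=498 / 7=71.14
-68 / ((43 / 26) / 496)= -876928 / 43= -20393.67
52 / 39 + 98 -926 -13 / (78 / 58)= -2509 / 3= -836.33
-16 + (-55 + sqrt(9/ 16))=-281/ 4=-70.25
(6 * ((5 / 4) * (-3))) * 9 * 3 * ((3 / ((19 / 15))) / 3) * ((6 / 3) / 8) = -18225 / 152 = -119.90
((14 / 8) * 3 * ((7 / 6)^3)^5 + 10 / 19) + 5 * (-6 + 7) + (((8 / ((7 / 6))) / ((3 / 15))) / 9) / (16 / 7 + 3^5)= 1197498596642941423 / 20451793002430464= 58.55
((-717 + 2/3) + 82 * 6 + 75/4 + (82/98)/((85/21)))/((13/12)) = -1466389/7735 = -189.58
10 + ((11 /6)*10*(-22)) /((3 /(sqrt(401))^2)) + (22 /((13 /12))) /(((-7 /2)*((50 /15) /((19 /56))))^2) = -53902.21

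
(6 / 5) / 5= 6 / 25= 0.24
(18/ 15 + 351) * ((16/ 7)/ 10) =14088/ 175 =80.50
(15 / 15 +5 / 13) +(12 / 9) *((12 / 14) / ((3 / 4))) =794 / 273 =2.91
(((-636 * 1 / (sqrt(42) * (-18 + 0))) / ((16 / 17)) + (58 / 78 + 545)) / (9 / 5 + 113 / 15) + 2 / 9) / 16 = 901 * sqrt(42) / 150528 + 48071 / 13104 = 3.71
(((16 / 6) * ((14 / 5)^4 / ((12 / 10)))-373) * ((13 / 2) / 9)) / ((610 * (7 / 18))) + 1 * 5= 20561257 / 4803750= 4.28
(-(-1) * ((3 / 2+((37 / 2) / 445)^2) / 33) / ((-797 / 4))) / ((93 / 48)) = -19032304 / 161455921275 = -0.00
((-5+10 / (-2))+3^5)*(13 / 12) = 3029 / 12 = 252.42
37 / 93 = 0.40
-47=-47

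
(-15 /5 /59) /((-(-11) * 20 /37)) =-111 /12980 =-0.01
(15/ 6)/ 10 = 1/ 4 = 0.25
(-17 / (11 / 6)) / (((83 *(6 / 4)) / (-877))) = 59636 / 913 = 65.32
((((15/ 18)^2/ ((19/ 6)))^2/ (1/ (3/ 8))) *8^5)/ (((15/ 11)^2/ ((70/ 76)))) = 54208000/ 185193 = 292.71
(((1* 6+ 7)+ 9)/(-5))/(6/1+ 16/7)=-77/145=-0.53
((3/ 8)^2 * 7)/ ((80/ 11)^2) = 7623/ 409600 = 0.02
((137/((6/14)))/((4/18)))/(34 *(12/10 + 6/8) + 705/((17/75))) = 81515/180007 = 0.45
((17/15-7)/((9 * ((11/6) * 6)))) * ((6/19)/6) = -8/2565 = -0.00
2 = 2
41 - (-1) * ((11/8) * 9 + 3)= 451/8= 56.38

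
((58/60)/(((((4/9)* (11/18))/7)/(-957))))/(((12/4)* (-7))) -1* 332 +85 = 17767/20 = 888.35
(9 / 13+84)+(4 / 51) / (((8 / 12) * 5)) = 93611 / 1105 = 84.72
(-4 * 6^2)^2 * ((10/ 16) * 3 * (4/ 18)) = 8640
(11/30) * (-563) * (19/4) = -117667/120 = -980.56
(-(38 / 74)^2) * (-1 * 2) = 722 / 1369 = 0.53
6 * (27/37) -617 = -22667/37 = -612.62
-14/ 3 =-4.67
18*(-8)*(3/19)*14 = -6048/19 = -318.32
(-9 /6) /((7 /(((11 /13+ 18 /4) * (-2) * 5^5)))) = 1303125 /182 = 7160.03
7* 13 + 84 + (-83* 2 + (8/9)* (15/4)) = 37/3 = 12.33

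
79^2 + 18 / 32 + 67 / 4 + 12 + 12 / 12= 100341 / 16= 6271.31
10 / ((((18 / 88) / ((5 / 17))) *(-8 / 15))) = -1375 / 51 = -26.96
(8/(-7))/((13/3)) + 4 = 340/91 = 3.74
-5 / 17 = -0.29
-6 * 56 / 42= -8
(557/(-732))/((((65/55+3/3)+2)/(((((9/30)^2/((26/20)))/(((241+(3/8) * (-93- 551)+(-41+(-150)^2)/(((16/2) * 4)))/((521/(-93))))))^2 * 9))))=-0.00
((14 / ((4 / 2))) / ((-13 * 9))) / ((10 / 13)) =-0.08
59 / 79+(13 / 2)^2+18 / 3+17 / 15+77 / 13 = 3454001 / 61620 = 56.05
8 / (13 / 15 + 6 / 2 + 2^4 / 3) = 20 / 23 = 0.87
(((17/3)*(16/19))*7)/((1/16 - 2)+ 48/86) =-1309952/54093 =-24.22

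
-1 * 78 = -78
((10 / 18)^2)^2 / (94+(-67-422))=-125 / 518319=-0.00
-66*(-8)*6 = 3168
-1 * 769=-769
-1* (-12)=12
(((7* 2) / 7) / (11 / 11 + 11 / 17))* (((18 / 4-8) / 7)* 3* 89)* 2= -4539 / 14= -324.21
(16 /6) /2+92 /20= 89 /15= 5.93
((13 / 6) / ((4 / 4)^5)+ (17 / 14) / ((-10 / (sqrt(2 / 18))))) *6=893 / 70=12.76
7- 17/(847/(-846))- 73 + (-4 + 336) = 239684/847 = 282.98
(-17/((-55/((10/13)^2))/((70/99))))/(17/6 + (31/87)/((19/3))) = 26227600/586047891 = 0.04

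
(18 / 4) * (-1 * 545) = -4905 / 2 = -2452.50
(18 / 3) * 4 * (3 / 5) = 14.40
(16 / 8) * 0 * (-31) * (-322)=0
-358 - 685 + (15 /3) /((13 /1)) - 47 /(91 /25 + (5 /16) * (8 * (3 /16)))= -45040798 /42731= -1054.05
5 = 5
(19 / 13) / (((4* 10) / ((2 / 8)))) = 19 / 2080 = 0.01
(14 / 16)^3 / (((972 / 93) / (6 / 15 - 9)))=-0.55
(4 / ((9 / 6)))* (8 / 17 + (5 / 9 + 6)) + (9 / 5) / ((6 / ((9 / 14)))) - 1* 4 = 959353 / 64260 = 14.93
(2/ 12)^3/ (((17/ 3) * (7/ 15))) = 5/ 2856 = 0.00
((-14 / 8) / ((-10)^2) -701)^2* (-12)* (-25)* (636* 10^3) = 187527984272865 / 2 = 93763992136432.50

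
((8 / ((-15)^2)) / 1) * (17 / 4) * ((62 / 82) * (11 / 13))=11594 / 119925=0.10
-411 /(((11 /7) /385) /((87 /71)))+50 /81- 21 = -709714886 /5751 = -123407.21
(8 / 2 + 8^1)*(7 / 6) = 14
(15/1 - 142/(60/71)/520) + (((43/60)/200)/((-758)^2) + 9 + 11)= 1036051889773/29877328000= 34.68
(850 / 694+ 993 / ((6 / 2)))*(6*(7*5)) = 24209220 / 347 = 69767.20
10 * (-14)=-140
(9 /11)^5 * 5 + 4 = 939449 /161051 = 5.83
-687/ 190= -3.62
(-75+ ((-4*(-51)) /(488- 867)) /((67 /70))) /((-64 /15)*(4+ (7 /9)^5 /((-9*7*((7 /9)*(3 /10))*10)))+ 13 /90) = 10197050759550 /2282518950139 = 4.47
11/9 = 1.22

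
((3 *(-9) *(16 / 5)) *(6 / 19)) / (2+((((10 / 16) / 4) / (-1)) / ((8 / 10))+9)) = -110592 / 43795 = -2.53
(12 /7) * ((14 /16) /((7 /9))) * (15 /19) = 405 /266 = 1.52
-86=-86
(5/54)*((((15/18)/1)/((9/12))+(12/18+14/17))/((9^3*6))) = 995/18068994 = 0.00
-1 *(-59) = 59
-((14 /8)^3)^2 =-117649 /4096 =-28.72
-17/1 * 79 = -1343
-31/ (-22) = 31/ 22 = 1.41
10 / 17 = 0.59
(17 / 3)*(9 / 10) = 51 / 10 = 5.10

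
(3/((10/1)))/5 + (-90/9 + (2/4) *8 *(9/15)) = -377/50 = -7.54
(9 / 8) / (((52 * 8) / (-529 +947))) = 1881 / 1664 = 1.13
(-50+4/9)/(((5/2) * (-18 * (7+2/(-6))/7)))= 1561/1350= 1.16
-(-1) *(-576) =-576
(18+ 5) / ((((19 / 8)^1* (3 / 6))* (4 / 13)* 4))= 299 / 19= 15.74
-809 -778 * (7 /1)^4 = -1868787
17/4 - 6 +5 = 13/4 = 3.25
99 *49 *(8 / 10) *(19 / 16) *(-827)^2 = 63037052001 / 20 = 3151852600.05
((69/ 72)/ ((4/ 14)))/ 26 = 161/ 1248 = 0.13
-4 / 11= -0.36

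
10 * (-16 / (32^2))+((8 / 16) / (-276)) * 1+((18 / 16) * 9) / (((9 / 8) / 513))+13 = 10222691 / 2208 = 4629.84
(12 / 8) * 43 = 129 / 2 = 64.50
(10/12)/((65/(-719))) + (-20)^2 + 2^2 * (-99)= -407/78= -5.22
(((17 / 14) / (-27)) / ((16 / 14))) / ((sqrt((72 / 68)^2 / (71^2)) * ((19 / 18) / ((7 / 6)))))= -143633 / 49248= -2.92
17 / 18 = 0.94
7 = 7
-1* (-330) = 330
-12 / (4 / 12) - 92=-128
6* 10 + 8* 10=140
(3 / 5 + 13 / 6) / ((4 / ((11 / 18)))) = 913 / 2160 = 0.42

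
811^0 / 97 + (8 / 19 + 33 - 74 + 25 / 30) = -439393 / 11058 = -39.74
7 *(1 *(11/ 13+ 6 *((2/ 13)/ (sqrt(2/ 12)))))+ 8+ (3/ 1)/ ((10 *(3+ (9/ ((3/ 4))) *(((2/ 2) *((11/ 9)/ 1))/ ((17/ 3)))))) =172613/ 12350+ 84 *sqrt(6)/ 13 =29.80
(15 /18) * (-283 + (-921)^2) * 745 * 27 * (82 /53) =1165539469950 /53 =21991310753.77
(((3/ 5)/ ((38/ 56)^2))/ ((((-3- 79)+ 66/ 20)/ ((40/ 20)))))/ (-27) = 3136/ 2556963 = 0.00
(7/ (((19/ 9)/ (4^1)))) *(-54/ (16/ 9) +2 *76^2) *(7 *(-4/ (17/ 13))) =-1056855618/ 323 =-3271998.82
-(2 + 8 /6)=-10 /3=-3.33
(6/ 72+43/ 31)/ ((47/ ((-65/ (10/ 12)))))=-2.44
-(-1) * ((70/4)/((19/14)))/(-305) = -49/1159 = -0.04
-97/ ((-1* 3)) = 97/ 3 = 32.33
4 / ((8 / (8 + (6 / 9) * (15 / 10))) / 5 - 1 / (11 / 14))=-990 / 271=-3.65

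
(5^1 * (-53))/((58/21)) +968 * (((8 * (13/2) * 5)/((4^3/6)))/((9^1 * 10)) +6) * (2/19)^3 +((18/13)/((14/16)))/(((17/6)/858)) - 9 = 54156704471/142022454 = 381.32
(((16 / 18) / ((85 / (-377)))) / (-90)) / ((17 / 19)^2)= 544388 / 9948825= 0.05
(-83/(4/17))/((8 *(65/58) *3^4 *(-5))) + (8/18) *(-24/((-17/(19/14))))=47550961/50122800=0.95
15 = 15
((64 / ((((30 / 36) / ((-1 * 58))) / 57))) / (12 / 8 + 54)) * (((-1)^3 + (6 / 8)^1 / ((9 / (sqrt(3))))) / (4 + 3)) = 846336 / 1295 - 70528 * sqrt(3) / 1295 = 559.21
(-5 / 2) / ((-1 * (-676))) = -5 / 1352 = -0.00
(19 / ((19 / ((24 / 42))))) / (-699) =-0.00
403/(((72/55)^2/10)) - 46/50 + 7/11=1676025949/712800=2351.33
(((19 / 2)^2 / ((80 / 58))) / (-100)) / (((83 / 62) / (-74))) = 12007943 / 332000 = 36.17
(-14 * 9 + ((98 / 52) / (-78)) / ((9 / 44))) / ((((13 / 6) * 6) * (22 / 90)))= -2877385 / 72501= -39.69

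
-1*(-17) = 17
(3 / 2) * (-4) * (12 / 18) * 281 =-1124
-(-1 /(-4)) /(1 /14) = -7 /2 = -3.50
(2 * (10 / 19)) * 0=0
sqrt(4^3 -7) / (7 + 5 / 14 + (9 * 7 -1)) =14 * sqrt(57) / 971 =0.11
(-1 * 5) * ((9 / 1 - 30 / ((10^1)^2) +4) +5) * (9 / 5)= -159.30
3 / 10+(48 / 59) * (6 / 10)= 93 / 118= 0.79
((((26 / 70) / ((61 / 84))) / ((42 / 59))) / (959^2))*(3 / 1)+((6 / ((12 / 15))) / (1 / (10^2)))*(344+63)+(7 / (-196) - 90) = 2396749472334103 / 7854075740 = 305159.96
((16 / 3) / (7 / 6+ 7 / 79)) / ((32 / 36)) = 2844 / 595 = 4.78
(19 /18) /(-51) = -19 /918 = -0.02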